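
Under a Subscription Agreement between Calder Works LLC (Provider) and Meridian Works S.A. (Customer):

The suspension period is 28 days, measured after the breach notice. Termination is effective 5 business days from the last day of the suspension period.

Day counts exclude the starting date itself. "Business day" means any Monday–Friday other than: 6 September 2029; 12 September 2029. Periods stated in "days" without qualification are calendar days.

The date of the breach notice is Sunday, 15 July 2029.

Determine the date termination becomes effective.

17 August 2029

The last day of the suspension period: 28 calendar days after 15 July 2029 is 12 August 2029.
The date termination becomes effective: 5 business days after Sunday, 12 August 2029, skipping weekends — Aug 13, Aug 14, Aug 15, Aug 16, Aug 17 — lands on Friday, 17 August 2029.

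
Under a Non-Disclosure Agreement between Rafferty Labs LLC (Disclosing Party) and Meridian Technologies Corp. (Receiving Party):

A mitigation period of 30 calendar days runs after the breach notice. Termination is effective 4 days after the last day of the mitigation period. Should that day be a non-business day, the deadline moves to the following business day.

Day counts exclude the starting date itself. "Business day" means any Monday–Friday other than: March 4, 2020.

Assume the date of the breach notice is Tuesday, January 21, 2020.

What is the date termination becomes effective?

February 24, 2020

The last day of the mitigation period: January 21, 2020 + 30 days = February 20, 2020.
The date termination becomes effective: February 20, 2020 + 4 days = February 24, 2020. February 24, 2020 is a Monday and is not a listed holiday, so no roll-forward applies.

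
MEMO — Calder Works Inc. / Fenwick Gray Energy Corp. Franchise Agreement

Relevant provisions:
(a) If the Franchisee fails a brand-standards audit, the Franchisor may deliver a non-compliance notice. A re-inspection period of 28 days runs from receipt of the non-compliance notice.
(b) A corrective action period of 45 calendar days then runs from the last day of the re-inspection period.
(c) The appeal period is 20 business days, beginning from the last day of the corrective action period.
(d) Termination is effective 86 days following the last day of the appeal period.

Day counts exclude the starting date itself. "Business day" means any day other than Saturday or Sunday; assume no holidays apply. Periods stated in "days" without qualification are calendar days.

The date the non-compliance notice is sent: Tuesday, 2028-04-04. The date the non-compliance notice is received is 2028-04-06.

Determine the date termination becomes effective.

Adding 28 calendar days to 2028-04-06 gives 2028-05-04, which is the last day of the re-inspection period.
The last day of the corrective action period: 2028-05-04 + 45 days = 2028-06-18.
From Sunday, 2028-06-18, 20 business days (Jun 19, Jun 20, Jun 21, Jun 22, …, Jul 12, Jul 13, Jul 14, skipping weekends) brings us to Friday, 2028-07-14, which is the last day of the appeal period.
The date termination becomes effective: 86 calendar days after 2028-07-14 is 2028-10-08.

2028-10-08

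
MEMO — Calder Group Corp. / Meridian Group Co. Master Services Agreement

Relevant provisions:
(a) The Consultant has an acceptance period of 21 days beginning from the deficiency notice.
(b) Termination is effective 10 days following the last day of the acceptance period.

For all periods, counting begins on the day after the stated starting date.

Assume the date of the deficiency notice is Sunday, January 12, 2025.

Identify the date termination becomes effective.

February 12, 2025

Adding 21 calendar days to January 12, 2025 gives February 2, 2025, which is the last day of the acceptance period.
The date termination becomes effective: 10 calendar days after February 2, 2025 is February 12, 2025.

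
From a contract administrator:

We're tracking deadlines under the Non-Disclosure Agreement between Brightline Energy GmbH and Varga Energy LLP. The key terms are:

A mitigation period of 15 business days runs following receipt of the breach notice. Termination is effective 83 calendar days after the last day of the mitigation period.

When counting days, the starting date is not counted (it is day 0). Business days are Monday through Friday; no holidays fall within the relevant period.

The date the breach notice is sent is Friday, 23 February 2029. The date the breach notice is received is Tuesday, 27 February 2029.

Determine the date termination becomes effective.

11 June 2029

The last day of the mitigation period: counting 15 business days from Tuesday, 27 February 2029 (Feb 28, Mar 1, Mar 2, Mar 5, …, Mar 16, Mar 19, Mar 20, skipping weekends) reaches Tuesday, 20 March 2029.
Adding 83 calendar days to 20 March 2029 gives 11 June 2029, which is the date termination becomes effective.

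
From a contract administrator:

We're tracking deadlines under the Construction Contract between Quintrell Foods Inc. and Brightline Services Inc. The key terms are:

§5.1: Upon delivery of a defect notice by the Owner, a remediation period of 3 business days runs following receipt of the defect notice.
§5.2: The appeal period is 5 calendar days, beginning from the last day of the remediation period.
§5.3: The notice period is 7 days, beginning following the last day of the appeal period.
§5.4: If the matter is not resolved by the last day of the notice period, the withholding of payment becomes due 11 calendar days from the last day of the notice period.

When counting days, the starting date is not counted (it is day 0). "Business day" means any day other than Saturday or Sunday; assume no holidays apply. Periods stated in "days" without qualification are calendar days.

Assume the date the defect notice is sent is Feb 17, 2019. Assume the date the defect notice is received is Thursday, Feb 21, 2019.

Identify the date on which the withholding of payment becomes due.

From Thursday, Feb 21, 2019, 3 business days (Feb 22, Feb 25, Feb 26, skipping weekends) brings us to Tuesday, Feb 26, 2019, which is the last day of the remediation period.
The last day of the appeal period: 5 calendar days after Feb 26, 2019 is Mar 3, 2019.
Adding 7 calendar days to Mar 3, 2019 gives Mar 10, 2019, which is the last day of the notice period.
Adding 11 calendar days to Mar 10, 2019 gives Mar 21, 2019, which is the date on which the withholding of payment becomes due.

Mar 21, 2019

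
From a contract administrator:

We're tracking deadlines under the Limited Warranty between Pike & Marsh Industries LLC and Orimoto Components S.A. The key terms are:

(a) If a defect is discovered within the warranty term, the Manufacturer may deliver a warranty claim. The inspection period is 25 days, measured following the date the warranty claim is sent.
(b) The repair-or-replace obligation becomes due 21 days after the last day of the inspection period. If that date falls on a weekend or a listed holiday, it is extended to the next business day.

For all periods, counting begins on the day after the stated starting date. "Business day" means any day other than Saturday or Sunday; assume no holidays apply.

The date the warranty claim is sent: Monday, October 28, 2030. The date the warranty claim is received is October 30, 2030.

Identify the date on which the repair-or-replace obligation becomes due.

December 13, 2030

The last day of the inspection period: October 28, 2030 + 25 days = November 22, 2030.
The date on which the repair-or-replace obligation becomes due: 21 calendar days after November 22, 2030 is December 13, 2030. December 13, 2030 is a Friday, so no roll-forward applies.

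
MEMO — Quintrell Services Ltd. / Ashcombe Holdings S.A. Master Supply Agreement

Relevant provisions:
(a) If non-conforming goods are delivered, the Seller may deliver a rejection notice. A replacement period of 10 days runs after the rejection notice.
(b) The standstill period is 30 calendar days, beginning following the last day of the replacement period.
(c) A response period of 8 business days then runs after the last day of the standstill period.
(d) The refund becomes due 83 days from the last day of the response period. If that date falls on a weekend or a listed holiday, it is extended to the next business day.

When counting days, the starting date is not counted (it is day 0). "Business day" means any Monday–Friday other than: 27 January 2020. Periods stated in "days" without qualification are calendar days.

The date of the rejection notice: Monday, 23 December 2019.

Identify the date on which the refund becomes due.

5 May 2020

Adding 10 calendar days to 23 December 2019 gives 2 January 2020, which is the last day of the replacement period.
The last day of the standstill period: 30 calendar days after 2 January 2020 is 1 February 2020.
From Saturday, 1 February 2020, 8 business days (Feb 3, Feb 4, Feb 5, Feb 6, Feb 7, Feb 10, Feb 11, Feb 12, skipping weekends) brings us to Wednesday, 12 February 2020, which is the last day of the response period.
The date on which the refund becomes due: 83 calendar days after 12 February 2020 is 5 May 2020. 5 May 2020 is a Tuesday and is not a listed holiday, so no roll-forward applies.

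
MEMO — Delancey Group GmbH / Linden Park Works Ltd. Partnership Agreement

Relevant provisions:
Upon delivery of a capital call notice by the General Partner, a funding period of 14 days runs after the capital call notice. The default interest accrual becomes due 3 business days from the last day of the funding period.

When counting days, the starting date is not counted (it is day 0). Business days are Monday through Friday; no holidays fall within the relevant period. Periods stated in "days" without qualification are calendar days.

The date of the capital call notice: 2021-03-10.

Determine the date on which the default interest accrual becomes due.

The last day of the funding period: 14 calendar days after 2021-03-10 is 2021-03-24.
From Wednesday, 2021-03-24, 3 business days (Mar 25, Mar 26, Mar 29, skipping weekends) brings us to Monday, 2021-03-29, which is the date on which the default interest accrual becomes due.

2021-03-29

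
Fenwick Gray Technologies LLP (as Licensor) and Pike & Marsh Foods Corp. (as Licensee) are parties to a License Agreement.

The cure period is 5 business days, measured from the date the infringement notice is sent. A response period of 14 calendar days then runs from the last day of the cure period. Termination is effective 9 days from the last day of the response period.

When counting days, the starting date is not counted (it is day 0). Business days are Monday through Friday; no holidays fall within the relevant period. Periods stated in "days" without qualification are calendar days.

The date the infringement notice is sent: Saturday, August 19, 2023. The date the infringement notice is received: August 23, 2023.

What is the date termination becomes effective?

From Saturday, August 19, 2023, 5 business days (Aug 21, Aug 22, Aug 23, Aug 24, Aug 25, skipping weekends) brings us to Friday, August 25, 2023, which is the last day of the cure period.
Adding 14 calendar days to August 25, 2023 gives September 8, 2023, which is the last day of the response period.
Adding 9 calendar days to September 8, 2023 gives September 17, 2023, which is the date termination becomes effective.

September 17, 2023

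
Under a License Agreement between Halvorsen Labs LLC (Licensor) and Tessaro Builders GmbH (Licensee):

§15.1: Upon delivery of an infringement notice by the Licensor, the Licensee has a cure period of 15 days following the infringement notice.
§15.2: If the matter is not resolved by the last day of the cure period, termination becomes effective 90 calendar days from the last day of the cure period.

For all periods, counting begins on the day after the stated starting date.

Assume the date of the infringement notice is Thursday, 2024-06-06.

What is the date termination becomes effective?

2024-09-19

The last day of the cure period: 15 calendar days after 2024-06-06 is 2024-06-21.
The date termination becomes effective: 2024-06-21 + 90 days = 2024-09-19.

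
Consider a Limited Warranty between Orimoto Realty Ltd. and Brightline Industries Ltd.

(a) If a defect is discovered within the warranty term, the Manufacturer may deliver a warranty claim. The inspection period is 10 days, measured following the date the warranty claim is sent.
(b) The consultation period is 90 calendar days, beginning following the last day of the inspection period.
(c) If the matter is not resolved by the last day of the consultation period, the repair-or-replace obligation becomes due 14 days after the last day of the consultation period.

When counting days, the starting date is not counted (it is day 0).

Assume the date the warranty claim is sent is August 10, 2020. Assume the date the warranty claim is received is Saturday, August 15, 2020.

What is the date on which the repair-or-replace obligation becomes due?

December 2, 2020

The last day of the inspection period: 10 calendar days after August 10, 2020 is August 20, 2020.
The last day of the consultation period: August 20, 2020 + 90 days = November 18, 2020.
Adding 14 calendar days to November 18, 2020 gives December 2, 2020, which is the date on which the repair-or-replace obligation becomes due.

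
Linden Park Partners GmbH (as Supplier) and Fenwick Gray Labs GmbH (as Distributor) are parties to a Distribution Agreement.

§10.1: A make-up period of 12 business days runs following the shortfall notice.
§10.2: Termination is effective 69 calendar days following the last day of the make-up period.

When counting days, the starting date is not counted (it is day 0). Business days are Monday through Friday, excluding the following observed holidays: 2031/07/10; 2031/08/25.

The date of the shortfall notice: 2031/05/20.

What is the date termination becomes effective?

2031/08/13

The last day of the make-up period: counting 12 business days from Tuesday, 2031/05/20 (May 21, May 22, May 23, May 26, …, Jun 3, Jun 4, Jun 5, skipping weekends) reaches Thursday, 2031/06/05.
The date termination becomes effective: 2031/06/05 + 69 days = 2031/08/13.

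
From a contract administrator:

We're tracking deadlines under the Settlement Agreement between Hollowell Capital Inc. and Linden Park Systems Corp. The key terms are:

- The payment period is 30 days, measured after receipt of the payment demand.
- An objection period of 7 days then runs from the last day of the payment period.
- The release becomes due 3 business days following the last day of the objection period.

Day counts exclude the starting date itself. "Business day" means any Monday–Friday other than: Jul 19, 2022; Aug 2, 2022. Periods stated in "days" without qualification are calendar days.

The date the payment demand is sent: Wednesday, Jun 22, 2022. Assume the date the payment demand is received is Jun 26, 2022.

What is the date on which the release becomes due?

Aug 5, 2022

The last day of the payment period: 30 calendar days after Jun 26, 2022 is Jul 26, 2022.
The last day of the objection period: Jul 26, 2022 + 7 days = Aug 2, 2022.
From Tuesday, Aug 2, 2022, 3 business days (Aug 3, Aug 4, Aug 5, skipping weekends) brings us to Friday, Aug 5, 2022, which is the date on which the release becomes due.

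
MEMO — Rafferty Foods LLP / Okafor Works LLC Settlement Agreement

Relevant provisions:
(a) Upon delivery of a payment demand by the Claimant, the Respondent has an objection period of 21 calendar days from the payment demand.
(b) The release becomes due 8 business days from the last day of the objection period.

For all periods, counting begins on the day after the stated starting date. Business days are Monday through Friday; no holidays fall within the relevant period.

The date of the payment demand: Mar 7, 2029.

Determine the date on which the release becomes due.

Apr 9, 2029

The last day of the objection period: 21 calendar days after Mar 7, 2029 is Mar 28, 2029.
From Wednesday, Mar 28, 2029, 8 business days (Mar 29, Mar 30, Apr 2, Apr 3, Apr 4, Apr 5, Apr 6, Apr 9, skipping weekends) brings us to Monday, Apr 9, 2029, which is the date on which the release becomes due.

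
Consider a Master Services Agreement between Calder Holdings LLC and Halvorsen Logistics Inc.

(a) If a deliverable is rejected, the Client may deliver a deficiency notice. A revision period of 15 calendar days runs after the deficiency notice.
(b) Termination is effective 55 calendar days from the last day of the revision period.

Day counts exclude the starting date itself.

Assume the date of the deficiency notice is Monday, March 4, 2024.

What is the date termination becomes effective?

May 13, 2024

Adding 15 calendar days to March 4, 2024 gives March 19, 2024, which is the last day of the revision period.
Adding 55 calendar days to March 19, 2024 gives May 13, 2024, which is the date termination becomes effective.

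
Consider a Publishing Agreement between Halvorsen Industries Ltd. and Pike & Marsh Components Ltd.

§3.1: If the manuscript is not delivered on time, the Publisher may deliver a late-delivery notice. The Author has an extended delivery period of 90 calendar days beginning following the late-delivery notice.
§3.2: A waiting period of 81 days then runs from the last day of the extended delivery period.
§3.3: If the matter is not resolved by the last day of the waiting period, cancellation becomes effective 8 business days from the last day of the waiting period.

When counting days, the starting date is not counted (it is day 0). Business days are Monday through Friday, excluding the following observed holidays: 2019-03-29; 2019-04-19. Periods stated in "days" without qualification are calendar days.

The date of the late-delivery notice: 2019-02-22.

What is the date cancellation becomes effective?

2019-08-22

Adding 90 calendar days to 2019-02-22 gives 2019-05-23, which is the last day of the extended delivery period.
The last day of the waiting period: 81 calendar days after 2019-05-23 is 2019-08-12.
From Monday, 2019-08-12, 8 business days (Aug 13, Aug 14, Aug 15, Aug 16, Aug 19, Aug 20, Aug 21, Aug 22, skipping weekends) brings us to Thursday, 2019-08-22, which is the date cancellation becomes effective.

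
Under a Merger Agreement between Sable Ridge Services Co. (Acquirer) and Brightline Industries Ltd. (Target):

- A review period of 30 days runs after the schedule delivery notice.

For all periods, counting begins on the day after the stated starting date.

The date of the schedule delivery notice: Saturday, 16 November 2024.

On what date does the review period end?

16 December 2024

The last day of the review period: 16 November 2024 + 30 days = 16 December 2024.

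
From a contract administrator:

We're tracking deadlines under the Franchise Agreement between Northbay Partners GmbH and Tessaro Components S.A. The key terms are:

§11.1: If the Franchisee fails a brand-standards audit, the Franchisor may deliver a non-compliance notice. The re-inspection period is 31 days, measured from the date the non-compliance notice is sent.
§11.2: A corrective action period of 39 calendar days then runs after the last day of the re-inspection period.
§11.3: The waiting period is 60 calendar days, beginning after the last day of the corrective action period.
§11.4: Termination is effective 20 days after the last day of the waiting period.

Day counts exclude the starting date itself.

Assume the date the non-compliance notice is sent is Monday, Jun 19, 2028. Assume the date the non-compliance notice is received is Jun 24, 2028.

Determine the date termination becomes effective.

Nov 16, 2028

Adding 31 calendar days to Jun 19, 2028 gives Jul 20, 2028, which is the last day of the re-inspection period.
The last day of the corrective action period: 39 calendar days after Jul 20, 2028 is Aug 28, 2028.
The last day of the waiting period: 60 calendar days after Aug 28, 2028 is Oct 27, 2028.
The date termination becomes effective: Oct 27, 2028 + 20 days = Nov 16, 2028.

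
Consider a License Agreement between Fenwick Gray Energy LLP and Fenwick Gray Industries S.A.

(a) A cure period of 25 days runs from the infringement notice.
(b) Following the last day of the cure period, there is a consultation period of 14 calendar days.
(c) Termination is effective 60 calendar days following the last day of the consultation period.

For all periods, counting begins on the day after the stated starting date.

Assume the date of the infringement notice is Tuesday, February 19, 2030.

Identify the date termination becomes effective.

May 29, 2030

Adding 25 calendar days to February 19, 2030 gives March 16, 2030, which is the last day of the cure period.
The last day of the consultation period: March 16, 2030 + 14 days = March 30, 2030.
Adding 60 calendar days to March 30, 2030 gives May 29, 2030, which is the date termination becomes effective.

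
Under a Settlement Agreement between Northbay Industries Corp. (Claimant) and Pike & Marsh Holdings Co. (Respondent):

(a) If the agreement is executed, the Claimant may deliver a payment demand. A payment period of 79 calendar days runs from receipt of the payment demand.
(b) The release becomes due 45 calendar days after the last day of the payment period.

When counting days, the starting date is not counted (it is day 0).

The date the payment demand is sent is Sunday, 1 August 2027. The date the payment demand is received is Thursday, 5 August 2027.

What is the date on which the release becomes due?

Adding 79 calendar days to 5 August 2027 gives 23 October 2027, which is the last day of the payment period.
The date on which the release becomes due: 45 calendar days after 23 October 2027 is 7 December 2027.

7 December 2027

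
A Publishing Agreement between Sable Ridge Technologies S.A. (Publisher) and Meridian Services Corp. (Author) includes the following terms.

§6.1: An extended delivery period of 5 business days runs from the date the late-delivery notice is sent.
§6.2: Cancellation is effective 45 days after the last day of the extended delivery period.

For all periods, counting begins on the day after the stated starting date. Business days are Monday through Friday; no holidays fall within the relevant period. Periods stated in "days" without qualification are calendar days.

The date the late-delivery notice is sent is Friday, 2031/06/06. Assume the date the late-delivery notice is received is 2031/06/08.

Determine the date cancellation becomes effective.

2031/07/28

The last day of the extended delivery period: 5 business days after Friday, 2031/06/06, skipping weekends — Jun 9, Jun 10, Jun 11, Jun 12, Jun 13 — lands on Friday, 2031/06/13.
The date cancellation becomes effective: 45 calendar days after 2031/06/13 is 2031/07/28.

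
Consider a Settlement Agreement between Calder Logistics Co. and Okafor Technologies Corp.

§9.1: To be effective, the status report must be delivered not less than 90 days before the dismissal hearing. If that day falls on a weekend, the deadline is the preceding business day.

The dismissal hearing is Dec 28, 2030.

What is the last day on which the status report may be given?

Counting back 90 calendar days from Dec 28, 2030 gives Sep 29, 2030. That is a Sunday, so the deadline moves back to Friday, Sep 27, 2030.

Sep 27, 2030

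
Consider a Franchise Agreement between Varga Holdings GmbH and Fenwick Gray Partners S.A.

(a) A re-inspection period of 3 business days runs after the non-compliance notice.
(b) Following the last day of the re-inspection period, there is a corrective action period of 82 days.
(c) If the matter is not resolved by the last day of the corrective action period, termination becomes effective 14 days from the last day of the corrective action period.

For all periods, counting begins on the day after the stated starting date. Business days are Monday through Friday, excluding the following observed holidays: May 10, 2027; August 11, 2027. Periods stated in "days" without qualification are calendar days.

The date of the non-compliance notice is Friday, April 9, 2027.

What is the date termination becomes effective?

The last day of the re-inspection period: 3 business days after Friday, April 9, 2027, skipping weekends — Apr 12, Apr 13, Apr 14 — lands on Wednesday, April 14, 2027.
The last day of the corrective action period: April 14, 2027 + 82 days = July 5, 2027.
The date termination becomes effective: 14 calendar days after July 5, 2027 is July 19, 2027.

July 19, 2027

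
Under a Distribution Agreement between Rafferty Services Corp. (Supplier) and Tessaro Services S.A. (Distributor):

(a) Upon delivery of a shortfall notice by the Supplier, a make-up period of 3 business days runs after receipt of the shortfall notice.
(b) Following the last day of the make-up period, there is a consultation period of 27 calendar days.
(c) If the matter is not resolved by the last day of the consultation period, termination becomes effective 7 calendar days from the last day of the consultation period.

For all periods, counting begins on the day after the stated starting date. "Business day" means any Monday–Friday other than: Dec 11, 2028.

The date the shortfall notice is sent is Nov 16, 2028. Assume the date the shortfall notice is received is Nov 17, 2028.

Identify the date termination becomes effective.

The last day of the make-up period: 3 business days after Friday, Nov 17, 2028, skipping weekends — Nov 20, Nov 21, Nov 22 — lands on Wednesday, Nov 22, 2028.
Adding 27 calendar days to Nov 22, 2028 gives Dec 19, 2028, which is the last day of the consultation period.
The date termination becomes effective: 7 calendar days after Dec 19, 2028 is Dec 26, 2028.

Dec 26, 2028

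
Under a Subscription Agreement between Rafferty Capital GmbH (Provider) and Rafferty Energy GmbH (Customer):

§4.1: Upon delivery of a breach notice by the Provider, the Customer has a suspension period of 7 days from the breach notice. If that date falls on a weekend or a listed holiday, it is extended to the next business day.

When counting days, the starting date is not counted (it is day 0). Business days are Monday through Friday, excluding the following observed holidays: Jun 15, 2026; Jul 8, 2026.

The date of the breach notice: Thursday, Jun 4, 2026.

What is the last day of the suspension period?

Adding 7 calendar days to Jun 4, 2026 gives Jun 11, 2026, which is the last day of the suspension period. Jun 11, 2026 is a Thursday and is not a listed holiday, so no roll-forward applies.

Jun 11, 2026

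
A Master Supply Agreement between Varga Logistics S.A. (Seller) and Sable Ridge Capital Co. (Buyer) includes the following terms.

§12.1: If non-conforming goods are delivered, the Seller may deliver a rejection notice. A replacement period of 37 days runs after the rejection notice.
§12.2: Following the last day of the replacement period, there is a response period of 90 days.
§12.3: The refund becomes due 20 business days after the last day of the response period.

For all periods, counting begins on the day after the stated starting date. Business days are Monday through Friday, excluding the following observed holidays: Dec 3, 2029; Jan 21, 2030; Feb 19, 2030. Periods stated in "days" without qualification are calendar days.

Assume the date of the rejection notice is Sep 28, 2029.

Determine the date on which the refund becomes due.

Adding 37 calendar days to Sep 28, 2029 gives Nov 4, 2029, which is the last day of the replacement period.
The last day of the response period: 90 calendar days after Nov 4, 2029 is Feb 2, 2030.
From Saturday, Feb 2, 2030, 20 business days (Feb 4, Feb 5, Feb 6, Feb 7, …, Feb 28, Mar 1, Mar 4, skipping weekends and the listed holiday on Feb 19) brings us to Monday, Mar 4, 2030, which is the date on which the refund becomes due.

Mar 4, 2030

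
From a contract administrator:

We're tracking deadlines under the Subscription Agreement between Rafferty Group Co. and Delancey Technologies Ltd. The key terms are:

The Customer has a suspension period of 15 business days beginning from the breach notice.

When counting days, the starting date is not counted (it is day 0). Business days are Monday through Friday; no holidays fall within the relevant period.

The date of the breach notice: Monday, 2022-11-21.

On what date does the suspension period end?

The last day of the suspension period: 15 business days after Monday, 2022-11-21, skipping weekends — Nov 22, Nov 23, Nov 24, Nov 25, …, Dec 8, Dec 9, Dec 12 — lands on Monday, 2022-12-12.

2022-12-12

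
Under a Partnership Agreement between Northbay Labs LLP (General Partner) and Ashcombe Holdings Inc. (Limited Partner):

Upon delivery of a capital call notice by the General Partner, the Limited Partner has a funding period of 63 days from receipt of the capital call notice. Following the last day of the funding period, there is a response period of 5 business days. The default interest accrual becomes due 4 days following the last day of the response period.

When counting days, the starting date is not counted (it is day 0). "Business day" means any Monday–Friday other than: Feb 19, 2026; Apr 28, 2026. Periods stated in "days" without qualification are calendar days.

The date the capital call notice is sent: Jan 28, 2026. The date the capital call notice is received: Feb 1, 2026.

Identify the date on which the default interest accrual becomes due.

The last day of the funding period: Feb 1, 2026 + 63 days = Apr 5, 2026.
The last day of the response period: 5 business days after Sunday, Apr 5, 2026, skipping weekends — Apr 6, Apr 7, Apr 8, Apr 9, Apr 10 — lands on Friday, Apr 10, 2026.
Adding 4 calendar days to Apr 10, 2026 gives Apr 14, 2026, which is the date on which the default interest accrual becomes due.

Apr 14, 2026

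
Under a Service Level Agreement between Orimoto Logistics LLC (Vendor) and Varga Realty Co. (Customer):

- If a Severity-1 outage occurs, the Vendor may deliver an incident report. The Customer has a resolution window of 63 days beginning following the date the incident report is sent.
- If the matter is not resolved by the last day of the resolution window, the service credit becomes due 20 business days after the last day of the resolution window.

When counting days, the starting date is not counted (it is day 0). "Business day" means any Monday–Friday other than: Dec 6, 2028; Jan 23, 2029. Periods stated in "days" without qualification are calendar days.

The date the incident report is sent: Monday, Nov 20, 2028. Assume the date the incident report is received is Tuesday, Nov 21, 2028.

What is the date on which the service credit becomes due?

Feb 20, 2029

The last day of the resolution window: Nov 20, 2028 + 63 days = Jan 22, 2029.
The date on which the service credit becomes due: 20 business days after Monday, Jan 22, 2029, skipping weekends and the listed holiday on Jan 23 — Jan 24, Jan 25, Jan 26, Jan 29, …, Feb 16, Feb 19, Feb 20 — lands on Tuesday, Feb 20, 2029.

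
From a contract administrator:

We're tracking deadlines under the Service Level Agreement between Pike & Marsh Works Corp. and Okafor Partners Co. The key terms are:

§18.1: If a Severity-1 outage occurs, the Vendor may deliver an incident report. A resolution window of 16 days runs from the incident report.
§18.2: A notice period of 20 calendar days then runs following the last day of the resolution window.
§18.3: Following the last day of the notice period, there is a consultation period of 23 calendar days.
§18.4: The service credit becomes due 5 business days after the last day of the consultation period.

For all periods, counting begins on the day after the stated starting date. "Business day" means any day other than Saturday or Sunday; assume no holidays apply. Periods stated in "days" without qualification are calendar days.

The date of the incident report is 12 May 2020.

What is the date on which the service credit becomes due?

The last day of the resolution window: 16 calendar days after 12 May 2020 is 28 May 2020.
Adding 20 calendar days to 28 May 2020 gives 17 June 2020, which is the last day of the notice period.
Adding 23 calendar days to 17 June 2020 gives 10 July 2020, which is the last day of the consultation period.
The date on which the service credit becomes due: counting 5 business days from Friday, 10 July 2020 (Jul 13, Jul 14, Jul 15, Jul 16, Jul 17, skipping weekends) reaches Friday, 17 July 2020.

17 July 2020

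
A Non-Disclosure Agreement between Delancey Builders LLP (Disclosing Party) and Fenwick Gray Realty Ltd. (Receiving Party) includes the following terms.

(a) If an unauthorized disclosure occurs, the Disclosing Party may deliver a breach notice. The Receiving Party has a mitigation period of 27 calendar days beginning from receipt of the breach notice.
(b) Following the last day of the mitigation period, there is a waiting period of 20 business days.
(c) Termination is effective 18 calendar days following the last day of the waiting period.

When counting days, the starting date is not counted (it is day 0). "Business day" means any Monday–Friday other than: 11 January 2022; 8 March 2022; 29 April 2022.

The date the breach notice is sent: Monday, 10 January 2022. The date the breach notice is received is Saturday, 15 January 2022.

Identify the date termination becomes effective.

The last day of the mitigation period: 27 calendar days after 15 January 2022 is 11 February 2022.
From Friday, 11 February 2022, 20 business days (Feb 14, Feb 15, Feb 16, Feb 17, …, Mar 10, Mar 11, Mar 14, skipping weekends and the listed holiday on Mar 8) brings us to Monday, 14 March 2022, which is the last day of the waiting period.
Adding 18 calendar days to 14 March 2022 gives 1 April 2022, which is the date termination becomes effective.

1 April 2022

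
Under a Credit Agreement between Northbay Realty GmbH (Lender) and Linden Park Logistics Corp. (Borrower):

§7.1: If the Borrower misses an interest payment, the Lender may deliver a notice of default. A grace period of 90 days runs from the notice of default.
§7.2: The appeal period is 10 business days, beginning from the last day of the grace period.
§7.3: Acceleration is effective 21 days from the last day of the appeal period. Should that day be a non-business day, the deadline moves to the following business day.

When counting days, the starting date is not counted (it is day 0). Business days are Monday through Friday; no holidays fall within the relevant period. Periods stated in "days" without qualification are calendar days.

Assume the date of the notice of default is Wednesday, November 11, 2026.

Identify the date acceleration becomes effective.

The last day of the grace period: 90 calendar days after November 11, 2026 is February 9, 2027.
The last day of the appeal period: 10 business days after Tuesday, February 9, 2027, skipping weekends — Feb 10, Feb 11, Feb 12, Feb 15, Feb 16, Feb 17, Feb 18, Feb 19, Feb 22, Feb 23 — lands on Tuesday, February 23, 2027.
The date acceleration becomes effective: 21 calendar days after February 23, 2027 is March 16, 2027. March 16, 2027 is a Tuesday, so no roll-forward applies.

March 16, 2027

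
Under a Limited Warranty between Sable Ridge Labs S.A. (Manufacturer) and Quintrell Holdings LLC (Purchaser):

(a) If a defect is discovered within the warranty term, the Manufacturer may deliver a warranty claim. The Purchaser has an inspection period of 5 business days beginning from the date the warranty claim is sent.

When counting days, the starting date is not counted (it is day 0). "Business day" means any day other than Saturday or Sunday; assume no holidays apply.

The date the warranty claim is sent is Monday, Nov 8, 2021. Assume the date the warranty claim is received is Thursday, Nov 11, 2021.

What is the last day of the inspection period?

Nov 15, 2021

From Monday, Nov 8, 2021, 5 business days (Nov 9, Nov 10, Nov 11, Nov 12, Nov 15, skipping weekends) brings us to Monday, Nov 15, 2021, which is the last day of the inspection period.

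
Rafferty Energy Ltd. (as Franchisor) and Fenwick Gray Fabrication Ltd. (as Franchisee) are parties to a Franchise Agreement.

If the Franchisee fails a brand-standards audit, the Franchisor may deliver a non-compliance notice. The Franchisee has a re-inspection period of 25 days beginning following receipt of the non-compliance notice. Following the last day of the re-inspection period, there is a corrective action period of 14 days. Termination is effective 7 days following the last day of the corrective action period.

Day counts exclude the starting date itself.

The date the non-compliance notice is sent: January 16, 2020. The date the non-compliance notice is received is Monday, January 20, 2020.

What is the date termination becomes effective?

The last day of the re-inspection period: 25 calendar days after January 20, 2020 is February 14, 2020.
The last day of the corrective action period: February 14, 2020 + 14 days = February 28, 2020.
The date termination becomes effective: February 28, 2020 + 7 days = March 6, 2020.

March 6, 2020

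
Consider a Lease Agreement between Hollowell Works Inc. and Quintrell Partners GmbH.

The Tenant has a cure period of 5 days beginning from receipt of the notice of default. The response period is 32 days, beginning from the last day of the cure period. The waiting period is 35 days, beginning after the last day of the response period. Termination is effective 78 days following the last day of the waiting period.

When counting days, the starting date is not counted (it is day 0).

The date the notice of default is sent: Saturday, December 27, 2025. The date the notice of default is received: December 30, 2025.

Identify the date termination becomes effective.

May 29, 2026

The last day of the cure period: December 30, 2025 + 5 days = January 4, 2026.
The last day of the response period: 32 calendar days after January 4, 2026 is February 5, 2026.
Adding 35 calendar days to February 5, 2026 gives March 12, 2026, which is the last day of the waiting period.
Adding 78 calendar days to March 12, 2026 gives May 29, 2026, which is the date termination becomes effective.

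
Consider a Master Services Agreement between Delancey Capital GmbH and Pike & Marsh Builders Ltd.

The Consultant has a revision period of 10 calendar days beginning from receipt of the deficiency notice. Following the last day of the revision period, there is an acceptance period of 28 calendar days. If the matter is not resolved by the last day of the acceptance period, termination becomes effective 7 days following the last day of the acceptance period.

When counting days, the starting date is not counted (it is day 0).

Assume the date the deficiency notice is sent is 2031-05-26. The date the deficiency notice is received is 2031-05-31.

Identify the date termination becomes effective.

2031-07-15

Adding 10 calendar days to 2031-05-31 gives 2031-06-10, which is the last day of the revision period.
Adding 28 calendar days to 2031-06-10 gives 2031-07-08, which is the last day of the acceptance period.
Adding 7 calendar days to 2031-07-08 gives 2031-07-15, which is the date termination becomes effective.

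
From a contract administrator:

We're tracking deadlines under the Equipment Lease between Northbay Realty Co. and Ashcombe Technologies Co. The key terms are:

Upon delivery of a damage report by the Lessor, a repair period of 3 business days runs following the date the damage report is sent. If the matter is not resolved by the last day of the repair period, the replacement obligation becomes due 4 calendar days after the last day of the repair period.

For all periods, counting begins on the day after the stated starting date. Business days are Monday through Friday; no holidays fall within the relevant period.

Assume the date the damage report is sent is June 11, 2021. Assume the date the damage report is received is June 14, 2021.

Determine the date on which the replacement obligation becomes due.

June 20, 2021

From Friday, June 11, 2021, 3 business days (Jun 14, Jun 15, Jun 16, skipping weekends) brings us to Wednesday, June 16, 2021, which is the last day of the repair period.
Adding 4 calendar days to June 16, 2021 gives June 20, 2021, which is the date on which the replacement obligation becomes due.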